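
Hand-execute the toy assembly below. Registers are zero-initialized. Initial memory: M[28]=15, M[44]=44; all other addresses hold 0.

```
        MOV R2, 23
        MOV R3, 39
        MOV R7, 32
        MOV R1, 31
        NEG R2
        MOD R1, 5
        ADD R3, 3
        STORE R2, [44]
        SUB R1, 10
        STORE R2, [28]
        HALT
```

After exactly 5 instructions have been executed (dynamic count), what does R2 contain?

MOV R2, 23 → R2=23
MOV R3, 39 → R3=39
MOV R7, 32 → R7=32
MOV R1, 31 → R1=31
NEG R2 → R2=-(23)=-23
After step 5: R2 = -23.

-23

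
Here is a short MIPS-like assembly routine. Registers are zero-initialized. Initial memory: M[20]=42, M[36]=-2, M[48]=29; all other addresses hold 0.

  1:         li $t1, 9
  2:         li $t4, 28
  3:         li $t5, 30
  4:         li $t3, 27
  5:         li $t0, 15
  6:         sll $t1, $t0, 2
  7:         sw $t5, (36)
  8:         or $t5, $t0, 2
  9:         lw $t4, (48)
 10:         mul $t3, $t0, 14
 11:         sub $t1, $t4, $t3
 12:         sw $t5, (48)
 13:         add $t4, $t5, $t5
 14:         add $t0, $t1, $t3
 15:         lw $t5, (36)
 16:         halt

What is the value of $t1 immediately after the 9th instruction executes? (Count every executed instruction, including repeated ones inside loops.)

60

after li $t1, 9: $t1=9
after li $t4, 28: $t4=28
after li $t5, 30: $t5=30
after li $t3, 27: $t3=27
after li $t0, 15: $t0=15
after sll $t1, $t0, 2: $t1=15<<2=60
sw $t5, (36) → M[36]=30
after or $t5, $t0, 2: $t5=15|2=15
after lw $t4, (48): $t4=M[48]=29
After step 9: $t1 = 60.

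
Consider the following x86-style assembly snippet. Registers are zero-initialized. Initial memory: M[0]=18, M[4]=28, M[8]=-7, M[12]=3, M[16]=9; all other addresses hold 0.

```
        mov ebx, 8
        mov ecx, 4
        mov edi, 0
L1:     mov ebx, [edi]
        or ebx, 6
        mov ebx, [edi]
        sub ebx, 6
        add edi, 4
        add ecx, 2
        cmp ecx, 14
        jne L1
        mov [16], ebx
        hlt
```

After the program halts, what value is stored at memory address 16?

3

after mov ebx, 8: ebx=8
after mov ecx, 4: ecx=4
after mov edi, 0: edi=0
after mov ebx, [edi]: ebx=M[0]=18
after or ebx, 6: ebx=18|6=22
after mov ebx, [edi]: ebx=M[0]=18
after sub ebx, 6: ebx=18-6=12
after add edi, 4: edi=0+4=4
after add ecx, 2: ecx=4+2=6
cmp ecx, 14  (cmp 6,14)
jne L1: taken
after mov ebx, [edi]: ebx=M[4]=28
after or ebx, 6: ebx=28|6=30
after mov ebx, [edi]: ebx=M[4]=28
after sub ebx, 6: ebx=28-6=22
after add edi, 4: edi=4+4=8
after add ecx, 2: ecx=6+2=8
cmp ecx, 14  (cmp 8,14)
jne L1: taken
after mov ebx, [edi]: ebx=M[8]=-7
after or ebx, 6: ebx=(-7)|6=-1
after mov ebx, [edi]: ebx=M[8]=-7
after sub ebx, 6: ebx=(-7)-6=-13
after add edi, 4: edi=8+4=12
after add ecx, 2: ecx=8+2=10
cmp ecx, 14  (cmp 10,14)
jne L1: taken
after mov ebx, [edi]: ebx=M[12]=3
after or ebx, 6: ebx=3|6=7
after mov ebx, [edi]: ebx=M[12]=3
after sub ebx, 6: ebx=3-6=-3
after add edi, 4: edi=12+4=16
after add ecx, 2: ecx=10+2=12
cmp ecx, 14  (cmp 12,14)
jne L1: taken
after mov ebx, [edi]: ebx=M[16]=9
after or ebx, 6: ebx=9|6=15
after mov ebx, [edi]: ebx=M[16]=9
after sub ebx, 6: ebx=9-6=3
after add edi, 4: edi=16+4=20
after add ecx, 2: ecx=12+2=14
cmp ecx, 14  (cmp 14,14)
jne L1: not taken
mov [16], ebx → M[16]=3
halt.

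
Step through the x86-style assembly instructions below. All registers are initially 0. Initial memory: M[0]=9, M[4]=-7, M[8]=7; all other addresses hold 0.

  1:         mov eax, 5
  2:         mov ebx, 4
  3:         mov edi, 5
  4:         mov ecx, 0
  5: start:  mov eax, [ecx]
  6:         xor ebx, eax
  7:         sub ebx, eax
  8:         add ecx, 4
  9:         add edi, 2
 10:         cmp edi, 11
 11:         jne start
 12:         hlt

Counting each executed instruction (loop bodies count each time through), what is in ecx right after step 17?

after mov eax, 5: eax=5
after mov ebx, 4: ebx=4
after mov edi, 5: edi=5
after mov ecx, 0: ecx=0
after mov eax, [ecx]: eax=M[0]=9
after xor ebx, eax: ebx=4^9=13
after sub ebx, eax: ebx=13-9=4
after add ecx, 4: ecx=0+4=4
after add edi, 2: edi=5+2=7
cmp edi, 11  (cmp 7,11)
jne start: taken
after mov eax, [ecx]: eax=M[4]=-7
after xor ebx, eax: ebx=4^(-7)=-3
after sub ebx, eax: ebx=(-3)-(-7)=4
after add ecx, 4: ecx=4+4=8
after add edi, 2: edi=7+2=9
cmp edi, 11  (cmp 9,11)
After step 17: ecx = 8.

8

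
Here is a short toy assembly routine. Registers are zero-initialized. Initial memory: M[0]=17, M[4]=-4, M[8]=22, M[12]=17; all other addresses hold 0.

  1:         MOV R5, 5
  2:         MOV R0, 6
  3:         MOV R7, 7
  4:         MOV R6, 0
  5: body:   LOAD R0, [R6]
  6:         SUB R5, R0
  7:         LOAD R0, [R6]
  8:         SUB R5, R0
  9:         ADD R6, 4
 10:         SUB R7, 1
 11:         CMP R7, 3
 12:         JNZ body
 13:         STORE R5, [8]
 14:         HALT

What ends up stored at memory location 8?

-99

R5=5
R0=6
R7=7
R6=0
R0=M[0]=17
R5=5-17=-12
R0=M[0]=17
R5=(-12)-17=-29
R6=0+4=4
R7=7-1=6
CMP R7, 3  (cmp 6,3)
JNZ body: taken
R0=M[4]=-4
R5=(-29)-(-4)=-25
R0=M[4]=-4
R5=(-25)-(-4)=-21
R6=4+4=8
R7=6-1=5
CMP R7, 3  (cmp 5,3)
JNZ body: taken
R0=M[8]=22
R5=(-21)-22=-43
R0=M[8]=22
R5=(-43)-22=-65
R6=8+4=12
R7=5-1=4
CMP R7, 3  (cmp 4,3)
JNZ body: taken
R0=M[12]=17
R5=(-65)-17=-82
R0=M[12]=17
R5=(-82)-17=-99
R6=12+4=16
R7=4-1=3
CMP R7, 3  (cmp 3,3)
JNZ body: not taken
STORE R5, [8] → M[8]=-99
halt.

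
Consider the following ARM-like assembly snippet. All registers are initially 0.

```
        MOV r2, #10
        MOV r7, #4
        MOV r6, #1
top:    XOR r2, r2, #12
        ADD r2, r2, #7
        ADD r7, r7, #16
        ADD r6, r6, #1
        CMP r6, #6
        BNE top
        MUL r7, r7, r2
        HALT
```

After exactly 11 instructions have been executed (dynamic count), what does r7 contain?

MOV r2, #10 → r2=10
MOV r7, #4 → r7=4
MOV r6, #1 → r6=1
XOR r2, r2, #12 → r2=10^12=6
ADD r2, r2, #7 → r2=6+7=13
ADD r7, r7, #16 → r7=4+16=20
ADD r6, r6, #1 → r6=1+1=2
CMP r6, #6  (cmp 2,6)
BNE top: taken
XOR r2, r2, #12 → r2=13^12=1
ADD r2, r2, #7 → r2=1+7=8
After step 11: r7 = 20.

20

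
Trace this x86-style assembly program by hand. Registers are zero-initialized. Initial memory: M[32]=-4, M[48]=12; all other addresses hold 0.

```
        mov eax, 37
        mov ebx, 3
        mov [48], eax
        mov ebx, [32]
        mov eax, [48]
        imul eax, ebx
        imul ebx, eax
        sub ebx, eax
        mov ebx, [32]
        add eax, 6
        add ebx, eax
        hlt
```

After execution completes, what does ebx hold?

eax=37
ebx=3
mov [48], eax → M[48]=37
ebx=M[32]=-4
eax=M[48]=37
eax=37*(-4)=-148
ebx=(-4)*(-148)=592
ebx=592-(-148)=740
ebx=M[32]=-4
eax=(-148)+6=-142
ebx=(-4)+(-142)=-146
halt.

-146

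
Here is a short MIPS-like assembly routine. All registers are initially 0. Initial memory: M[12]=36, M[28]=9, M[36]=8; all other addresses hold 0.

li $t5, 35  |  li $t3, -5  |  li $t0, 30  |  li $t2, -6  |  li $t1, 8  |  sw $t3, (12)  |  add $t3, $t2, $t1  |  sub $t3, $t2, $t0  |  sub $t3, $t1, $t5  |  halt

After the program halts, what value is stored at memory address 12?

-5

after li $t5, 35: $t5=35
after li $t3, -5: $t3=-5
after li $t0, 30: $t0=30
after li $t2, -6: $t2=-6
after li $t1, 8: $t1=8
sw $t3, (12) → M[12]=-5
after add $t3, $t2, $t1: $t3=(-6)+8=2
after sub $t3, $t2, $t0: $t3=(-6)-30=-36
after sub $t3, $t1, $t5: $t3=8-35=-27
halt.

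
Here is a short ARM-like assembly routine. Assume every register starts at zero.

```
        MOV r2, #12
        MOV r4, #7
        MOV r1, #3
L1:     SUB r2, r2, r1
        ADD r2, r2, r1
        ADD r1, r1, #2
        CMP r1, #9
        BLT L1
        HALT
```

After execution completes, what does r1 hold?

9

MOV r2, #12 → r2=12
MOV r4, #7 → r4=7
MOV r1, #3 → r1=3
SUB r2, r2, r1 → r2=12-3=9
ADD r2, r2, r1 → r2=9+3=12
ADD r1, r1, #2 → r1=3+2=5
CMP r1, #9  (cmp 5,9)
BLT L1: taken
SUB r2, r2, r1 → r2=12-5=7
ADD r2, r2, r1 → r2=7+5=12
ADD r1, r1, #2 → r1=5+2=7
CMP r1, #9  (cmp 7,9)
BLT L1: taken
SUB r2, r2, r1 → r2=12-7=5
ADD r2, r2, r1 → r2=5+7=12
ADD r1, r1, #2 → r1=7+2=9
CMP r1, #9  (cmp 9,9)
BLT L1: not taken
halt.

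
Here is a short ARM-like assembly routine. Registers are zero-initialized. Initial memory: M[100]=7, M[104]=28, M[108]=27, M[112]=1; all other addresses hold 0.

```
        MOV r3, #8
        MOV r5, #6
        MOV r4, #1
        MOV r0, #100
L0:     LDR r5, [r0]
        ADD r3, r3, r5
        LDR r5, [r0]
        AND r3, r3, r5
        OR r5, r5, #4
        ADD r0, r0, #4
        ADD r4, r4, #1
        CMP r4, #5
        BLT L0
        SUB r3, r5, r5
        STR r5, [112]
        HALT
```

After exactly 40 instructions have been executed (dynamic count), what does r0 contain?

116

MOV r3, #8 → r3=8
MOV r5, #6 → r5=6
MOV r4, #1 → r4=1
MOV r0, #100 → r0=100
LDR r5, [r0] → r5=M[100]=7
ADD r3, r3, r5 → r3=8+7=15
LDR r5, [r0] → r5=M[100]=7
AND r3, r3, r5 → r3=15&7=7
OR r5, r5, #4 → r5=7|4=7
ADD r0, r0, #4 → r0=100+4=104
ADD r4, r4, #1 → r4=1+1=2
CMP r4, #5  (cmp 2,5)
BLT L0: taken
LDR r5, [r0] → r5=M[104]=28
ADD r3, r3, r5 → r3=7+28=35
LDR r5, [r0] → r5=M[104]=28
AND r3, r3, r5 → r3=35&28=0
OR r5, r5, #4 → r5=28|4=28
ADD r0, r0, #4 → r0=104+4=108
ADD r4, r4, #1 → r4=2+1=3
CMP r4, #5  (cmp 3,5)
BLT L0: taken
LDR r5, [r0] → r5=M[108]=27
ADD r3, r3, r5 → r3=0+27=27
LDR r5, [r0] → r5=M[108]=27
AND r3, r3, r5 → r3=27&27=27
OR r5, r5, #4 → r5=27|4=31
ADD r0, r0, #4 → r0=108+4=112
ADD r4, r4, #1 → r4=3+1=4
CMP r4, #5  (cmp 4,5)
BLT L0: taken
LDR r5, [r0] → r5=M[112]=1
ADD r3, r3, r5 → r3=27+1=28
LDR r5, [r0] → r5=M[112]=1
AND r3, r3, r5 → r3=28&1=0
OR r5, r5, #4 → r5=1|4=5
ADD r0, r0, #4 → r0=112+4=116
ADD r4, r4, #1 → r4=4+1=5
CMP r4, #5  (cmp 5,5)
BLT L0: not taken
After step 40: r0 = 116.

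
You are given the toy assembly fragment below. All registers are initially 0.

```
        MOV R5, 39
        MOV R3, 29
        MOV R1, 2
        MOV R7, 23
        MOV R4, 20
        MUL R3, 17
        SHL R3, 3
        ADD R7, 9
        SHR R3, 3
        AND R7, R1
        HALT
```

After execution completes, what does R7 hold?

after MOV R5, 39: R5=39
after MOV R3, 29: R3=29
after MOV R1, 2: R1=2
after MOV R7, 23: R7=23
after MOV R4, 20: R4=20
after MUL R3, 17: R3=29*17=493
after SHL R3, 3: R3=493<<3=3944
after ADD R7, 9: R7=23+9=32
after SHR R3, 3: R3=3944>>3=493
after AND R7, R1: R7=32&2=0
halt.

0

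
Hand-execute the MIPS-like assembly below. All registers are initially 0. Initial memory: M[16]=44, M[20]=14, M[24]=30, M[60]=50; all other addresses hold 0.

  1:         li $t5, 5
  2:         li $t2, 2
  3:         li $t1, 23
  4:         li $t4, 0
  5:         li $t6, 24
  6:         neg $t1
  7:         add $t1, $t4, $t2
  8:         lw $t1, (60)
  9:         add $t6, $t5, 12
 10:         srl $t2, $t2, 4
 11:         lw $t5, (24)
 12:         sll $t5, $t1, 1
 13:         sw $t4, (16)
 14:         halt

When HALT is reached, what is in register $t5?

100

li $t5, 5 → $t5=5
li $t2, 2 → $t2=2
li $t1, 23 → $t1=23
li $t4, 0 → $t4=0
li $t6, 24 → $t6=24
neg $t1 → $t1=-(23)=-23
add $t1, $t4, $t2 → $t1=0+2=2
lw $t1, (60) → $t1=M[60]=50
add $t6, $t5, 12 → $t6=5+12=17
srl $t2, $t2, 4 → $t2=2>>4=0
lw $t5, (24) → $t5=M[24]=30
sll $t5, $t1, 1 → $t5=50<<1=100
sw $t4, (16) → M[16]=0
halt.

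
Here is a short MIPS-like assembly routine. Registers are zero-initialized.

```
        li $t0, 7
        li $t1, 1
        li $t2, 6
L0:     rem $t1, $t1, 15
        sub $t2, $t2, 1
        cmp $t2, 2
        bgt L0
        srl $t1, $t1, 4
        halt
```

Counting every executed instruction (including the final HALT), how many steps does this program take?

21

$t0=7
$t1=1
$t2=6
$t1=1%15=1
$t2=6-1=5
cmp $t2, 2  (cmp 5,2)
bgt L0: taken
$t1=1%15=1
$t2=5-1=4
cmp $t2, 2  (cmp 4,2)
bgt L0: taken
$t1=1%15=1
$t2=4-1=3
cmp $t2, 2  (cmp 3,2)
bgt L0: taken
$t1=1%15=1
$t2=3-1=2
cmp $t2, 2  (cmp 2,2)
bgt L0: not taken
$t1=1>>4=0
halt.
Total executed instructions: 21.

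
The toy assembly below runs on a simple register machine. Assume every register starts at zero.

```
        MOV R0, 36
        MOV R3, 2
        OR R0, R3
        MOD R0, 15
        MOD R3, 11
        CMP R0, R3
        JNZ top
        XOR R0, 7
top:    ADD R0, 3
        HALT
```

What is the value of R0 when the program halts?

11

MOV R0, 36 → R0=36
MOV R3, 2 → R3=2
OR R0, R3 → R0=36|2=38
MOD R0, 15 → R0=38%15=8
MOD R3, 11 → R3=2%11=2
CMP R0, R3  (cmp 8,2)
JNZ top: taken
ADD R0, 3 → R0=8+3=11
halt.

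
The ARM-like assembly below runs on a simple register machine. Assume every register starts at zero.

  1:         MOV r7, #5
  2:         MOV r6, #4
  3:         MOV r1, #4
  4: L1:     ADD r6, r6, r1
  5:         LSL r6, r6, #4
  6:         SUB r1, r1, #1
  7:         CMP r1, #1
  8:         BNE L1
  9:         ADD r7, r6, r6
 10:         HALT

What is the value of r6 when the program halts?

r7=5
r6=4
r1=4
r6=4+4=8
r6=8<<4=128
r1=4-1=3
CMP r1, #1  (cmp 3,1)
BNE L1: taken
r6=128+3=131
r6=131<<4=2096
r1=3-1=2
CMP r1, #1  (cmp 2,1)
BNE L1: taken
r6=2096+2=2098
r6=2098<<4=33568
r1=2-1=1
CMP r1, #1  (cmp 1,1)
BNE L1: not taken
r7=33568+33568=67136
halt.

33568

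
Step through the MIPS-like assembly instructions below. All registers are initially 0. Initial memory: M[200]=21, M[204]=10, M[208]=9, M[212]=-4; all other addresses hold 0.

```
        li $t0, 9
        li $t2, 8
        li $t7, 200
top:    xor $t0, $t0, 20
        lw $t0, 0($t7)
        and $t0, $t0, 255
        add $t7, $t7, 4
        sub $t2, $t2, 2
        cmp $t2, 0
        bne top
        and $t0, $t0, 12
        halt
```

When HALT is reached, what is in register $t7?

$t0=9
$t2=8
$t7=200
$t0=9^20=29
$t0=M[200]=21
$t0=21&255=21
$t7=200+4=204
$t2=8-2=6
cmp $t2, 0  (cmp 6,0)
bne top: taken
$t0=21^20=1
$t0=M[204]=10
$t0=10&255=10
$t7=204+4=208
$t2=6-2=4
cmp $t2, 0  (cmp 4,0)
bne top: taken
$t0=10^20=30
$t0=M[208]=9
$t0=9&255=9
$t7=208+4=212
$t2=4-2=2
cmp $t2, 0  (cmp 2,0)
bne top: taken
$t0=9^20=29
$t0=M[212]=-4
$t0=(-4)&255=252
$t7=212+4=216
$t2=2-2=0
cmp $t2, 0  (cmp 0,0)
bne top: not taken
$t0=252&12=12
halt.

216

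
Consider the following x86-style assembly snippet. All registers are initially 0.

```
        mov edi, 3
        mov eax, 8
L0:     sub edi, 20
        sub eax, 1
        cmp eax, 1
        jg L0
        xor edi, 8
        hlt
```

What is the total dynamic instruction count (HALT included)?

32

edi=3
eax=8
edi=3-20=-17
eax=8-1=7
cmp eax, 1  (cmp 7,1)
jg L0: taken
edi=(-17)-20=-37
eax=7-1=6
cmp eax, 1  (cmp 6,1)
jg L0: taken
edi=(-37)-20=-57
eax=6-1=5
cmp eax, 1  (cmp 5,1)
jg L0: taken
edi=(-57)-20=-77
eax=5-1=4
cmp eax, 1  (cmp 4,1)
jg L0: taken
edi=(-77)-20=-97
eax=4-1=3
cmp eax, 1  (cmp 3,1)
jg L0: taken
edi=(-97)-20=-117
eax=3-1=2
cmp eax, 1  (cmp 2,1)
jg L0: taken
edi=(-117)-20=-137
eax=2-1=1
cmp eax, 1  (cmp 1,1)
jg L0: not taken
edi=(-137)^8=-129
halt.
Total executed instructions: 32.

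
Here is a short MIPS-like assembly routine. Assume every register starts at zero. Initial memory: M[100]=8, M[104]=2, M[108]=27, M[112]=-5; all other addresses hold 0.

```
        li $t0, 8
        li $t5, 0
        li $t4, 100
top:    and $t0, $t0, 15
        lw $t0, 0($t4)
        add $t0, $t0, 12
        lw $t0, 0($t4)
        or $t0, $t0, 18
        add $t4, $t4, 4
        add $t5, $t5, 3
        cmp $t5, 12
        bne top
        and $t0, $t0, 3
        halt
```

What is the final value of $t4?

after li $t0, 8: $t0=8
after li $t5, 0: $t5=0
after li $t4, 100: $t4=100
after and $t0, $t0, 15: $t0=8&15=8
after lw $t0, 0($t4): $t0=M[100]=8
after add $t0, $t0, 12: $t0=8+12=20
after lw $t0, 0($t4): $t0=M[100]=8
after or $t0, $t0, 18: $t0=8|18=26
after add $t4, $t4, 4: $t4=100+4=104
after add $t5, $t5, 3: $t5=0+3=3
cmp $t5, 12  (cmp 3,12)
bne top: taken
after and $t0, $t0, 15: $t0=26&15=10
after lw $t0, 0($t4): $t0=M[104]=2
after add $t0, $t0, 12: $t0=2+12=14
after lw $t0, 0($t4): $t0=M[104]=2
after or $t0, $t0, 18: $t0=2|18=18
after add $t4, $t4, 4: $t4=104+4=108
after add $t5, $t5, 3: $t5=3+3=6
cmp $t5, 12  (cmp 6,12)
bne top: taken
after and $t0, $t0, 15: $t0=18&15=2
after lw $t0, 0($t4): $t0=M[108]=27
after add $t0, $t0, 12: $t0=27+12=39
after lw $t0, 0($t4): $t0=M[108]=27
after or $t0, $t0, 18: $t0=27|18=27
after add $t4, $t4, 4: $t4=108+4=112
after add $t5, $t5, 3: $t5=6+3=9
cmp $t5, 12  (cmp 9,12)
bne top: taken
after and $t0, $t0, 15: $t0=27&15=11
after lw $t0, 0($t4): $t0=M[112]=-5
after add $t0, $t0, 12: $t0=(-5)+12=7
after lw $t0, 0($t4): $t0=M[112]=-5
after or $t0, $t0, 18: $t0=(-5)|18=-5
after add $t4, $t4, 4: $t4=112+4=116
after add $t5, $t5, 3: $t5=9+3=12
cmp $t5, 12  (cmp 12,12)
bne top: not taken
after and $t0, $t0, 3: $t0=(-5)&3=3
halt.

116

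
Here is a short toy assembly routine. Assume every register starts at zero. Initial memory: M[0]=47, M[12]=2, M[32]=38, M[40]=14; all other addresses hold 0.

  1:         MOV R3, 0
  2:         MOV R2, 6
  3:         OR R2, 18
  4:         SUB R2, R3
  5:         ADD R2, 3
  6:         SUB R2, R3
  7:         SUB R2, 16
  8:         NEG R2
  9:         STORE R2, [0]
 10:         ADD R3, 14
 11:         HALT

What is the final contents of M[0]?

after MOV R3, 0: R3=0
after MOV R2, 6: R2=6
after OR R2, 18: R2=6|18=22
after SUB R2, R3: R2=22-0=22
after ADD R2, 3: R2=22+3=25
after SUB R2, R3: R2=25-0=25
after SUB R2, 16: R2=25-16=9
after NEG R2: R2=-(9)=-9
STORE R2, [0] → M[0]=-9
after ADD R3, 14: R3=0+14=14
halt.

-9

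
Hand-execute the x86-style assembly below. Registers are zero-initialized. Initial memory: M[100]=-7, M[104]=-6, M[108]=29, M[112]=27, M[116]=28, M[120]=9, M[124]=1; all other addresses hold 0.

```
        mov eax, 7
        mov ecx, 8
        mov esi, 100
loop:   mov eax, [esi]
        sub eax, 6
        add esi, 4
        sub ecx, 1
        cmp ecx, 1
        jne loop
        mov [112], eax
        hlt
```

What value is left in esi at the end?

128

after mov eax, 7: eax=7
after mov ecx, 8: ecx=8
after mov esi, 100: esi=100
after mov eax, [esi]: eax=M[100]=-7
after sub eax, 6: eax=(-7)-6=-13
after add esi, 4: esi=100+4=104
after sub ecx, 1: ecx=8-1=7
cmp ecx, 1  (cmp 7,1)
jne loop: taken
after mov eax, [esi]: eax=M[104]=-6
after sub eax, 6: eax=(-6)-6=-12
after add esi, 4: esi=104+4=108
after sub ecx, 1: ecx=7-1=6
cmp ecx, 1  (cmp 6,1)
jne loop: taken
after mov eax, [esi]: eax=M[108]=29
after sub eax, 6: eax=29-6=23
after add esi, 4: esi=108+4=112
after sub ecx, 1: ecx=6-1=5
cmp ecx, 1  (cmp 5,1)
jne loop: taken
after mov eax, [esi]: eax=M[112]=27
after sub eax, 6: eax=27-6=21
after add esi, 4: esi=112+4=116
after sub ecx, 1: ecx=5-1=4
cmp ecx, 1  (cmp 4,1)
jne loop: taken
after mov eax, [esi]: eax=M[116]=28
after sub eax, 6: eax=28-6=22
after add esi, 4: esi=116+4=120
after sub ecx, 1: ecx=4-1=3
cmp ecx, 1  (cmp 3,1)
jne loop: taken
after mov eax, [esi]: eax=M[120]=9
after sub eax, 6: eax=9-6=3
after add esi, 4: esi=120+4=124
after sub ecx, 1: ecx=3-1=2
cmp ecx, 1  (cmp 2,1)
jne loop: taken
after mov eax, [esi]: eax=M[124]=1
after sub eax, 6: eax=1-6=-5
after add esi, 4: esi=124+4=128
after sub ecx, 1: ecx=2-1=1
cmp ecx, 1  (cmp 1,1)
jne loop: not taken
mov [112], eax → M[112]=-5
halt.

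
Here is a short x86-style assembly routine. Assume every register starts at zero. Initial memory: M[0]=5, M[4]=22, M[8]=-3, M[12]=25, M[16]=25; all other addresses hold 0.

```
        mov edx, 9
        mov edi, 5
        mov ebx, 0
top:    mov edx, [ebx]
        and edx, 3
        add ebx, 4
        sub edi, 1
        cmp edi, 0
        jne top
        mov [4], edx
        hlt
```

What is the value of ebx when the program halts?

mov edx, 9 → edx=9
mov edi, 5 → edi=5
mov ebx, 0 → ebx=0
mov edx, [ebx] → edx=M[0]=5
and edx, 3 → edx=5&3=1
add ebx, 4 → ebx=0+4=4
sub edi, 1 → edi=5-1=4
cmp edi, 0  (cmp 4,0)
jne top: taken
mov edx, [ebx] → edx=M[4]=22
and edx, 3 → edx=22&3=2
add ebx, 4 → ebx=4+4=8
sub edi, 1 → edi=4-1=3
cmp edi, 0  (cmp 3,0)
jne top: taken
mov edx, [ebx] → edx=M[8]=-3
and edx, 3 → edx=(-3)&3=1
add ebx, 4 → ebx=8+4=12
sub edi, 1 → edi=3-1=2
cmp edi, 0  (cmp 2,0)
jne top: taken
mov edx, [ebx] → edx=M[12]=25
and edx, 3 → edx=25&3=1
add ebx, 4 → ebx=12+4=16
sub edi, 1 → edi=2-1=1
cmp edi, 0  (cmp 1,0)
jne top: taken
mov edx, [ebx] → edx=M[16]=25
and edx, 3 → edx=25&3=1
add ebx, 4 → ebx=16+4=20
sub edi, 1 → edi=1-1=0
cmp edi, 0  (cmp 0,0)
jne top: not taken
mov [4], edx → M[4]=1
halt.

20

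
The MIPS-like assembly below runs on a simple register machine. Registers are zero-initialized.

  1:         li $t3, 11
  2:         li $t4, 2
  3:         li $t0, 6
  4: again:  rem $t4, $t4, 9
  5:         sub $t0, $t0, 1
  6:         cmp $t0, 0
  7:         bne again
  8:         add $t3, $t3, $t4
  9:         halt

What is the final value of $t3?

li $t3, 11 → $t3=11
li $t4, 2 → $t4=2
li $t0, 6 → $t0=6
rem $t4, $t4, 9 → $t4=2%9=2
sub $t0, $t0, 1 → $t0=6-1=5
cmp $t0, 0  (cmp 5,0)
bne again: taken
rem $t4, $t4, 9 → $t4=2%9=2
sub $t0, $t0, 1 → $t0=5-1=4
cmp $t0, 0  (cmp 4,0)
bne again: taken
rem $t4, $t4, 9 → $t4=2%9=2
sub $t0, $t0, 1 → $t0=4-1=3
cmp $t0, 0  (cmp 3,0)
bne again: taken
rem $t4, $t4, 9 → $t4=2%9=2
sub $t0, $t0, 1 → $t0=3-1=2
cmp $t0, 0  (cmp 2,0)
bne again: taken
rem $t4, $t4, 9 → $t4=2%9=2
sub $t0, $t0, 1 → $t0=2-1=1
cmp $t0, 0  (cmp 1,0)
bne again: taken
rem $t4, $t4, 9 → $t4=2%9=2
sub $t0, $t0, 1 → $t0=1-1=0
cmp $t0, 0  (cmp 0,0)
bne again: not taken
add $t3, $t3, $t4 → $t3=11+2=13
halt.

13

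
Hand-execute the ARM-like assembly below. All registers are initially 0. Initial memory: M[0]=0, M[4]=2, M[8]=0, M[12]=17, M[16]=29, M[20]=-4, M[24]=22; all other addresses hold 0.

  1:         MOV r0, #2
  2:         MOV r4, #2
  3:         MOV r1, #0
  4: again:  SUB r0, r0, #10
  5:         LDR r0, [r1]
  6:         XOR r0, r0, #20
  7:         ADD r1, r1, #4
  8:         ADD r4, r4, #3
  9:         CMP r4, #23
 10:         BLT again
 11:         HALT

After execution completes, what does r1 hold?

28

r0=2
r4=2
r1=0
r0=2-10=-8
r0=M[0]=0
r0=0^20=20
r1=0+4=4
r4=2+3=5
CMP r4, #23  (cmp 5,23)
BLT again: taken
r0=20-10=10
r0=M[4]=2
r0=2^20=22
r1=4+4=8
r4=5+3=8
CMP r4, #23  (cmp 8,23)
BLT again: taken
r0=22-10=12
r0=M[8]=0
r0=0^20=20
r1=8+4=12
r4=8+3=11
CMP r4, #23  (cmp 11,23)
BLT again: taken
r0=20-10=10
r0=M[12]=17
r0=17^20=5
r1=12+4=16
r4=11+3=14
CMP r4, #23  (cmp 14,23)
BLT again: taken
r0=5-10=-5
r0=M[16]=29
r0=29^20=9
r1=16+4=20
r4=14+3=17
CMP r4, #23  (cmp 17,23)
BLT again: taken
r0=9-10=-1
r0=M[20]=-4
r0=(-4)^20=-24
r1=20+4=24
r4=17+3=20
CMP r4, #23  (cmp 20,23)
BLT again: taken
r0=(-24)-10=-34
r0=M[24]=22
r0=22^20=2
r1=24+4=28
r4=20+3=23
CMP r4, #23  (cmp 23,23)
BLT again: not taken
halt.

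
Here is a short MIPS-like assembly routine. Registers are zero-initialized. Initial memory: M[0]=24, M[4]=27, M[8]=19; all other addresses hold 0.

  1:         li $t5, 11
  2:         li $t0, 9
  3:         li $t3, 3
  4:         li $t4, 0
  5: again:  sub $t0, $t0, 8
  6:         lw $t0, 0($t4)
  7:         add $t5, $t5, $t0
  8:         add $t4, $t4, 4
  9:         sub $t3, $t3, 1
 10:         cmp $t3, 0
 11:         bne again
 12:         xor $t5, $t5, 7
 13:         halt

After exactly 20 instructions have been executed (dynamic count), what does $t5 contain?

62

after li $t5, 11: $t5=11
after li $t0, 9: $t0=9
after li $t3, 3: $t3=3
after li $t4, 0: $t4=0
after sub $t0, $t0, 8: $t0=9-8=1
after lw $t0, 0($t4): $t0=M[0]=24
after add $t5, $t5, $t0: $t5=11+24=35
after add $t4, $t4, 4: $t4=0+4=4
after sub $t3, $t3, 1: $t3=3-1=2
cmp $t3, 0  (cmp 2,0)
bne again: taken
after sub $t0, $t0, 8: $t0=24-8=16
after lw $t0, 0($t4): $t0=M[4]=27
after add $t5, $t5, $t0: $t5=35+27=62
after add $t4, $t4, 4: $t4=4+4=8
after sub $t3, $t3, 1: $t3=2-1=1
cmp $t3, 0  (cmp 1,0)
bne again: taken
after sub $t0, $t0, 8: $t0=27-8=19
after lw $t0, 0($t4): $t0=M[8]=19
After step 20: $t5 = 62.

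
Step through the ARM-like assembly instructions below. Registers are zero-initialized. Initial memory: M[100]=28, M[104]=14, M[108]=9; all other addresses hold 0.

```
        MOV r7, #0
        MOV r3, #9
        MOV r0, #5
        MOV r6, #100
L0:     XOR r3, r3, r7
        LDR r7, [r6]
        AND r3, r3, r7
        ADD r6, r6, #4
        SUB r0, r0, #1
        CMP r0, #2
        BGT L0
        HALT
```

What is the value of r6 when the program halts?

112

MOV r7, #0 → r7=0
MOV r3, #9 → r3=9
MOV r0, #5 → r0=5
MOV r6, #100 → r6=100
XOR r3, r3, r7 → r3=9^0=9
LDR r7, [r6] → r7=M[100]=28
AND r3, r3, r7 → r3=9&28=8
ADD r6, r6, #4 → r6=100+4=104
SUB r0, r0, #1 → r0=5-1=4
CMP r0, #2  (cmp 4,2)
BGT L0: taken
XOR r3, r3, r7 → r3=8^28=20
LDR r7, [r6] → r7=M[104]=14
AND r3, r3, r7 → r3=20&14=4
ADD r6, r6, #4 → r6=104+4=108
SUB r0, r0, #1 → r0=4-1=3
CMP r0, #2  (cmp 3,2)
BGT L0: taken
XOR r3, r3, r7 → r3=4^14=10
LDR r7, [r6] → r7=M[108]=9
AND r3, r3, r7 → r3=10&9=8
ADD r6, r6, #4 → r6=108+4=112
SUB r0, r0, #1 → r0=3-1=2
CMP r0, #2  (cmp 2,2)
BGT L0: not taken
halt.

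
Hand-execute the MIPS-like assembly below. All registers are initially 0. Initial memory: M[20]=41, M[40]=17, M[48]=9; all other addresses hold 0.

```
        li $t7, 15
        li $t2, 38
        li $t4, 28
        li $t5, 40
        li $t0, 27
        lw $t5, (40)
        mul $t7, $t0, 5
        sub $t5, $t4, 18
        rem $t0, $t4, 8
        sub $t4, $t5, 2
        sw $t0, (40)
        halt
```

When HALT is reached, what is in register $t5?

10

li $t7, 15 → $t7=15
li $t2, 38 → $t2=38
li $t4, 28 → $t4=28
li $t5, 40 → $t5=40
li $t0, 27 → $t0=27
lw $t5, (40) → $t5=M[40]=17
mul $t7, $t0, 5 → $t7=27*5=135
sub $t5, $t4, 18 → $t5=28-18=10
rem $t0, $t4, 8 → $t0=28%8=4
sub $t4, $t5, 2 → $t4=10-2=8
sw $t0, (40) → M[40]=4
halt.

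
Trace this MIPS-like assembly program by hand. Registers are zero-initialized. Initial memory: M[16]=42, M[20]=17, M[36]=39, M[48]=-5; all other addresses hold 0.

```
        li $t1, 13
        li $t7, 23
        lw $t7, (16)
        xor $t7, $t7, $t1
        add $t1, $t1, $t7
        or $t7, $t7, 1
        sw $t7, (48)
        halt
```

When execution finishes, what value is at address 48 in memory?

$t1=13
$t7=23
$t7=M[16]=42
$t7=42^13=39
$t1=13+39=52
$t7=39|1=39
sw $t7, (48) → M[48]=39
halt.

39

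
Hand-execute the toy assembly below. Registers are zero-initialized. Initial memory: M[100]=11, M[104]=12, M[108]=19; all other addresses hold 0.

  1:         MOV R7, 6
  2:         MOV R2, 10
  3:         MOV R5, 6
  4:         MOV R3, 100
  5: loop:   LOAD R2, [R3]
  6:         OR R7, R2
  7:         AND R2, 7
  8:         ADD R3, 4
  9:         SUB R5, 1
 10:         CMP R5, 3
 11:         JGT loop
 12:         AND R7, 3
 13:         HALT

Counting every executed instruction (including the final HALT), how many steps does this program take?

27

after MOV R7, 6: R7=6
after MOV R2, 10: R2=10
after MOV R5, 6: R5=6
after MOV R3, 100: R3=100
after LOAD R2, [R3]: R2=M[100]=11
after OR R7, R2: R7=6|11=15
after AND R2, 7: R2=11&7=3
after ADD R3, 4: R3=100+4=104
after SUB R5, 1: R5=6-1=5
CMP R5, 3  (cmp 5,3)
JGT loop: taken
after LOAD R2, [R3]: R2=M[104]=12
after OR R7, R2: R7=15|12=15
after AND R2, 7: R2=12&7=4
after ADD R3, 4: R3=104+4=108
after SUB R5, 1: R5=5-1=4
CMP R5, 3  (cmp 4,3)
JGT loop: taken
after LOAD R2, [R3]: R2=M[108]=19
after OR R7, R2: R7=15|19=31
after AND R2, 7: R2=19&7=3
after ADD R3, 4: R3=108+4=112
after SUB R5, 1: R5=4-1=3
CMP R5, 3  (cmp 3,3)
JGT loop: not taken
after AND R7, 3: R7=31&3=3
halt.
Total executed instructions: 27.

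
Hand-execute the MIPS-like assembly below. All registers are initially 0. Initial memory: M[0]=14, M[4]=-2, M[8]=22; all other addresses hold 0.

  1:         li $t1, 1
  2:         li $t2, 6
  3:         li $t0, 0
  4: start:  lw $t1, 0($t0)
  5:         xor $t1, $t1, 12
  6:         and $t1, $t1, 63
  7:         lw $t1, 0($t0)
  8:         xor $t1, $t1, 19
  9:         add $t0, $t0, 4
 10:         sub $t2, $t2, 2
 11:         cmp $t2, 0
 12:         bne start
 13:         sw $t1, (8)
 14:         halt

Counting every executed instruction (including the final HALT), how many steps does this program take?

after li $t1, 1: $t1=1
after li $t2, 6: $t2=6
after li $t0, 0: $t0=0
after lw $t1, 0($t0): $t1=M[0]=14
after xor $t1, $t1, 12: $t1=14^12=2
after and $t1, $t1, 63: $t1=2&63=2
after lw $t1, 0($t0): $t1=M[0]=14
after xor $t1, $t1, 19: $t1=14^19=29
after add $t0, $t0, 4: $t0=0+4=4
after sub $t2, $t2, 2: $t2=6-2=4
cmp $t2, 0  (cmp 4,0)
bne start: taken
after lw $t1, 0($t0): $t1=M[4]=-2
after xor $t1, $t1, 12: $t1=(-2)^12=-14
after and $t1, $t1, 63: $t1=(-14)&63=50
after lw $t1, 0($t0): $t1=M[4]=-2
after xor $t1, $t1, 19: $t1=(-2)^19=-19
after add $t0, $t0, 4: $t0=4+4=8
after sub $t2, $t2, 2: $t2=4-2=2
cmp $t2, 0  (cmp 2,0)
bne start: taken
after lw $t1, 0($t0): $t1=M[8]=22
after xor $t1, $t1, 12: $t1=22^12=26
after and $t1, $t1, 63: $t1=26&63=26
after lw $t1, 0($t0): $t1=M[8]=22
after xor $t1, $t1, 19: $t1=22^19=5
after add $t0, $t0, 4: $t0=8+4=12
after sub $t2, $t2, 2: $t2=2-2=0
cmp $t2, 0  (cmp 0,0)
bne start: not taken
sw $t1, (8) → M[8]=5
halt.
Total executed instructions: 32.

32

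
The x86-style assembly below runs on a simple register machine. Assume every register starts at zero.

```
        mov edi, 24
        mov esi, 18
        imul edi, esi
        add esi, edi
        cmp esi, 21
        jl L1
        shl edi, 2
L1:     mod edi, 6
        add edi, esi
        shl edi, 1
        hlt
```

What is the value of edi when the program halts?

after mov edi, 24: edi=24
after mov esi, 18: esi=18
after imul edi, esi: edi=24*18=432
after add esi, edi: esi=18+432=450
cmp esi, 21  (cmp 450,21)
jl L1: not taken
after shl edi, 2: edi=432<<2=1728
after mod edi, 6: edi=1728%6=0
after add edi, esi: edi=0+450=450
after shl edi, 1: edi=450<<1=900
halt.

900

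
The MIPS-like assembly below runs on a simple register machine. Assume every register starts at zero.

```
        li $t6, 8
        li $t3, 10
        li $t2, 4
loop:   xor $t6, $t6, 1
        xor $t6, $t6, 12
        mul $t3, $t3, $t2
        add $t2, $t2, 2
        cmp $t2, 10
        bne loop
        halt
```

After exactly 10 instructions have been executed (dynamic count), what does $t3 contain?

40

$t6=8
$t3=10
$t2=4
$t6=8^1=9
$t6=9^12=5
$t3=10*4=40
$t2=4+2=6
cmp $t2, 10  (cmp 6,10)
bne loop: taken
$t6=5^1=4
After step 10: $t3 = 40.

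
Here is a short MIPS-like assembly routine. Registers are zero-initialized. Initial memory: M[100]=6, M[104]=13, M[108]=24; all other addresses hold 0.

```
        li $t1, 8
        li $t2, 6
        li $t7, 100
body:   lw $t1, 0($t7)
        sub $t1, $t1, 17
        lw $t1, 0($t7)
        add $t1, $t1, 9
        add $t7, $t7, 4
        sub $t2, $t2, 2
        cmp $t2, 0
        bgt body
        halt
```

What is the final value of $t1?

33

$t1=8
$t2=6
$t7=100
$t1=M[100]=6
$t1=6-17=-11
$t1=M[100]=6
$t1=6+9=15
$t7=100+4=104
$t2=6-2=4
cmp $t2, 0  (cmp 4,0)
bgt body: taken
$t1=M[104]=13
$t1=13-17=-4
$t1=M[104]=13
$t1=13+9=22
$t7=104+4=108
$t2=4-2=2
cmp $t2, 0  (cmp 2,0)
bgt body: taken
$t1=M[108]=24
$t1=24-17=7
$t1=M[108]=24
$t1=24+9=33
$t7=108+4=112
$t2=2-2=0
cmp $t2, 0  (cmp 0,0)
bgt body: not taken
halt.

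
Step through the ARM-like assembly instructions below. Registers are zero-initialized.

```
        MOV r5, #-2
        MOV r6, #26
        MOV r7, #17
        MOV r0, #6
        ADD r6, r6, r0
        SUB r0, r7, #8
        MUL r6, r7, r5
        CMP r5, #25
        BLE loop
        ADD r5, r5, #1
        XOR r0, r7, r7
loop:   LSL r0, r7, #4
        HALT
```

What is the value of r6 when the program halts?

MOV r5, #-2 → r5=-2
MOV r6, #26 → r6=26
MOV r7, #17 → r7=17
MOV r0, #6 → r0=6
ADD r6, r6, r0 → r6=26+6=32
SUB r0, r7, #8 → r0=17-8=9
MUL r6, r7, r5 → r6=17*(-2)=-34
CMP r5, #25  (cmp -2,25)
BLE loop: taken
LSL r0, r7, #4 → r0=17<<4=272
halt.

-34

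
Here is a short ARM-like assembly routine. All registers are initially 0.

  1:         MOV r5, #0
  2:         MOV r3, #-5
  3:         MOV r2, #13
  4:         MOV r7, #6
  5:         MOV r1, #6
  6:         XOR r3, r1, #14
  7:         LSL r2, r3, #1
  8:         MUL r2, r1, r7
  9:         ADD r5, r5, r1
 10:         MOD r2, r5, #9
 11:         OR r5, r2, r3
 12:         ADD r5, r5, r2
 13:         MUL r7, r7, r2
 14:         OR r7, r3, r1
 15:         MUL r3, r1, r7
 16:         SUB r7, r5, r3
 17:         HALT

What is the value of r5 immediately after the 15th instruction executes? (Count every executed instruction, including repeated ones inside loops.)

20

after MOV r5, #0: r5=0
after MOV r3, #-5: r3=-5
after MOV r2, #13: r2=13
after MOV r7, #6: r7=6
after MOV r1, #6: r1=6
after XOR r3, r1, #14: r3=6^14=8
after LSL r2, r3, #1: r2=8<<1=16
after MUL r2, r1, r7: r2=6*6=36
after ADD r5, r5, r1: r5=0+6=6
after MOD r2, r5, #9: r2=6%9=6
after OR r5, r2, r3: r5=6|8=14
after ADD r5, r5, r2: r5=14+6=20
after MUL r7, r7, r2: r7=6*6=36
after OR r7, r3, r1: r7=8|6=14
after MUL r3, r1, r7: r3=6*14=84
After step 15: r5 = 20.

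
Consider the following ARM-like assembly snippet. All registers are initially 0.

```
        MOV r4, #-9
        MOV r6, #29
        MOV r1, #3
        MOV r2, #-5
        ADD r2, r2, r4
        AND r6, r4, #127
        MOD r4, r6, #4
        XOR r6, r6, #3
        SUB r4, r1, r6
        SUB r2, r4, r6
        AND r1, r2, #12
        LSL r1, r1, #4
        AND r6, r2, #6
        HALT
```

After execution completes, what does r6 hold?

2

after MOV r4, #-9: r4=-9
after MOV r6, #29: r6=29
after MOV r1, #3: r1=3
after MOV r2, #-5: r2=-5
after ADD r2, r2, r4: r2=(-5)+(-9)=-14
after AND r6, r4, #127: r6=(-9)&127=119
after MOD r4, r6, #4: r4=119%4=3
after XOR r6, r6, #3: r6=119^3=116
after SUB r4, r1, r6: r4=3-116=-113
after SUB r2, r4, r6: r2=(-113)-116=-229
after AND r1, r2, #12: r1=(-229)&12=8
after LSL r1, r1, #4: r1=8<<4=128
after AND r6, r2, #6: r6=(-229)&6=2
halt.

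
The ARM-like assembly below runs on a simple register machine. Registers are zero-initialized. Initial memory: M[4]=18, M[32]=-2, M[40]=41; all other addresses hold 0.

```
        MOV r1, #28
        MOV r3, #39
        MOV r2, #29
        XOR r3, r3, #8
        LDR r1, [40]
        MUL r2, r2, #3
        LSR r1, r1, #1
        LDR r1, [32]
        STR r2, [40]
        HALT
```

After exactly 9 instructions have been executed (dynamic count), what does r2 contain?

87

after MOV r1, #28: r1=28
after MOV r3, #39: r3=39
after MOV r2, #29: r2=29
after XOR r3, r3, #8: r3=39^8=47
after LDR r1, [40]: r1=M[40]=41
after MUL r2, r2, #3: r2=29*3=87
after LSR r1, r1, #1: r1=41>>1=20
after LDR r1, [32]: r1=M[32]=-2
STR r2, [40] → M[40]=87
After step 9: r2 = 87.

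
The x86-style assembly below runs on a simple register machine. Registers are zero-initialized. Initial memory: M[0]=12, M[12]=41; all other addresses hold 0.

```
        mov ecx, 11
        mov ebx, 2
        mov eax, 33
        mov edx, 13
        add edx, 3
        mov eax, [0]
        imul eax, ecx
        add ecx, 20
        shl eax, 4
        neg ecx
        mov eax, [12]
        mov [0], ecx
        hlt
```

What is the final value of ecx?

-31

after mov ecx, 11: ecx=11
after mov ebx, 2: ebx=2
after mov eax, 33: eax=33
after mov edx, 13: edx=13
after add edx, 3: edx=13+3=16
after mov eax, [0]: eax=M[0]=12
after imul eax, ecx: eax=12*11=132
after add ecx, 20: ecx=11+20=31
after shl eax, 4: eax=132<<4=2112
after neg ecx: ecx=-(31)=-31
after mov eax, [12]: eax=M[12]=41
mov [0], ecx → M[0]=-31
halt.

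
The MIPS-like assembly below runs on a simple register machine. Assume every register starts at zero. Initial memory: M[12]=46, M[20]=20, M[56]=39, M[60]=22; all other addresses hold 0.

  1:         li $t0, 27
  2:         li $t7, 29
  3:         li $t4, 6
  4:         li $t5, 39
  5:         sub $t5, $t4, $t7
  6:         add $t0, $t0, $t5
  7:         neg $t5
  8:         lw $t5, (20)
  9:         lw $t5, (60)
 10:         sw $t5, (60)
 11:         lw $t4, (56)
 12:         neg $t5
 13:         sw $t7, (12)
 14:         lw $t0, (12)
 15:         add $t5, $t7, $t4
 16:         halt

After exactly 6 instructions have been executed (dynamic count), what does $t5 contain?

-23

after li $t0, 27: $t0=27
after li $t7, 29: $t7=29
after li $t4, 6: $t4=6
after li $t5, 39: $t5=39
after sub $t5, $t4, $t7: $t5=6-29=-23
after add $t0, $t0, $t5: $t0=27+(-23)=4
After step 6: $t5 = -23.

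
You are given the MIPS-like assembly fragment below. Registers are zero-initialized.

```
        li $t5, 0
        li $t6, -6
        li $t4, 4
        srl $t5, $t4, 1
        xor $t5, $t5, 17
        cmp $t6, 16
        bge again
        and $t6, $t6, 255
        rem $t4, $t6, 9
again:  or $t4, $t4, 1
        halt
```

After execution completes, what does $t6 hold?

250

$t5=0
$t6=-6
$t4=4
$t5=4>>1=2
$t5=2^17=19
cmp $t6, 16  (cmp -6,16)
bge again: not taken
$t6=(-6)&255=250
$t4=250%9=7
$t4=7|1=7
halt.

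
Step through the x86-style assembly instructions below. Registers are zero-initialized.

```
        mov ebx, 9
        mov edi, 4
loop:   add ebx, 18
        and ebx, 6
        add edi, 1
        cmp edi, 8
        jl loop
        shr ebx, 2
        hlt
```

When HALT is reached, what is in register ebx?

ebx=9
edi=4
ebx=9+18=27
ebx=27&6=2
edi=4+1=5
cmp edi, 8  (cmp 5,8)
jl loop: taken
ebx=2+18=20
ebx=20&6=4
edi=5+1=6
cmp edi, 8  (cmp 6,8)
jl loop: taken
ebx=4+18=22
ebx=22&6=6
edi=6+1=7
cmp edi, 8  (cmp 7,8)
jl loop: taken
ebx=6+18=24
ebx=24&6=0
edi=7+1=8
cmp edi, 8  (cmp 8,8)
jl loop: not taken
ebx=0>>2=0
halt.

0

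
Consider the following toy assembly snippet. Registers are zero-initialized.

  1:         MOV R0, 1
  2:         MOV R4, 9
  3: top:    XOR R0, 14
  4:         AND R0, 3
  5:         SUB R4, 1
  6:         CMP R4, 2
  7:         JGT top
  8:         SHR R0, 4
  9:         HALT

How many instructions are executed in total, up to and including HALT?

39

MOV R0, 1 → R0=1
MOV R4, 9 → R4=9
XOR R0, 14 → R0=1^14=15
AND R0, 3 → R0=15&3=3
SUB R4, 1 → R4=9-1=8
CMP R4, 2  (cmp 8,2)
JGT top: taken
XOR R0, 14 → R0=3^14=13
AND R0, 3 → R0=13&3=1
SUB R4, 1 → R4=8-1=7
CMP R4, 2  (cmp 7,2)
JGT top: taken
XOR R0, 14 → R0=1^14=15
AND R0, 3 → R0=15&3=3
SUB R4, 1 → R4=7-1=6
CMP R4, 2  (cmp 6,2)
JGT top: taken
XOR R0, 14 → R0=3^14=13
AND R0, 3 → R0=13&3=1
SUB R4, 1 → R4=6-1=5
CMP R4, 2  (cmp 5,2)
JGT top: taken
XOR R0, 14 → R0=1^14=15
AND R0, 3 → R0=15&3=3
SUB R4, 1 → R4=5-1=4
CMP R4, 2  (cmp 4,2)
JGT top: taken
XOR R0, 14 → R0=3^14=13
AND R0, 3 → R0=13&3=1
SUB R4, 1 → R4=4-1=3
CMP R4, 2  (cmp 3,2)
JGT top: taken
XOR R0, 14 → R0=1^14=15
AND R0, 3 → R0=15&3=3
SUB R4, 1 → R4=3-1=2
CMP R4, 2  (cmp 2,2)
JGT top: not taken
SHR R0, 4 → R0=3>>4=0
halt.
Total executed instructions: 39.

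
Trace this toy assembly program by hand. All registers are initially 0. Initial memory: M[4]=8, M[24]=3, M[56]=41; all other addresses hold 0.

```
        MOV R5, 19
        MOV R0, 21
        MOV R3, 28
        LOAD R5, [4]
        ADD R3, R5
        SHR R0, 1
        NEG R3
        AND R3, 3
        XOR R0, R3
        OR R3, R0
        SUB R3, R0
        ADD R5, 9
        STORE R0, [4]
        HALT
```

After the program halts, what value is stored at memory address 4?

R5=19
R0=21
R3=28
R5=M[4]=8
R3=28+8=36
R0=21>>1=10
R3=-(36)=-36
R3=(-36)&3=0
R0=10^0=10
R3=0|10=10
R3=10-10=0
R5=8+9=17
STORE R0, [4] → M[4]=10
halt.

10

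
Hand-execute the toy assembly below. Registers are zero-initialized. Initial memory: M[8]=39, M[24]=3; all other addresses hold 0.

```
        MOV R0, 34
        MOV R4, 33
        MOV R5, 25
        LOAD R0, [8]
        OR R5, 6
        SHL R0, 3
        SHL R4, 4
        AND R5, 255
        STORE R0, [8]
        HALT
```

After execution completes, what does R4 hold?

MOV R0, 34 → R0=34
MOV R4, 33 → R4=33
MOV R5, 25 → R5=25
LOAD R0, [8] → R0=M[8]=39
OR R5, 6 → R5=25|6=31
SHL R0, 3 → R0=39<<3=312
SHL R4, 4 → R4=33<<4=528
AND R5, 255 → R5=31&255=31
STORE R0, [8] → M[8]=312
halt.

528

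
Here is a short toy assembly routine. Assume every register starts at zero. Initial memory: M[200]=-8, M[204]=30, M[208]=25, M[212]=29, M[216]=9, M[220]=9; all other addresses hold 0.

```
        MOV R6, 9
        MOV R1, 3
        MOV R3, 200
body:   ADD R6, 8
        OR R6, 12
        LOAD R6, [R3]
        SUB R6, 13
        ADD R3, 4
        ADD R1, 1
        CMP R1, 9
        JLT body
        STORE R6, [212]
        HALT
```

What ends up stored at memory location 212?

-4

after MOV R6, 9: R6=9
after MOV R1, 3: R1=3
after MOV R3, 200: R3=200
after ADD R6, 8: R6=9+8=17
after OR R6, 12: R6=17|12=29
after LOAD R6, [R3]: R6=M[200]=-8
after SUB R6, 13: R6=(-8)-13=-21
after ADD R3, 4: R3=200+4=204
after ADD R1, 1: R1=3+1=4
CMP R1, 9  (cmp 4,9)
JLT body: taken
after ADD R6, 8: R6=(-21)+8=-13
after OR R6, 12: R6=(-13)|12=-1
after LOAD R6, [R3]: R6=M[204]=30
after SUB R6, 13: R6=30-13=17
after ADD R3, 4: R3=204+4=208
after ADD R1, 1: R1=4+1=5
CMP R1, 9  (cmp 5,9)
JLT body: taken
after ADD R6, 8: R6=17+8=25
after OR R6, 12: R6=25|12=29
after LOAD R6, [R3]: R6=M[208]=25
after SUB R6, 13: R6=25-13=12
after ADD R3, 4: R3=208+4=212
after ADD R1, 1: R1=5+1=6
CMP R1, 9  (cmp 6,9)
JLT body: taken
after ADD R6, 8: R6=12+8=20
after OR R6, 12: R6=20|12=28
after LOAD R6, [R3]: R6=M[212]=29
after SUB R6, 13: R6=29-13=16
after ADD R3, 4: R3=212+4=216
after ADD R1, 1: R1=6+1=7
CMP R1, 9  (cmp 7,9)
JLT body: taken
after ADD R6, 8: R6=16+8=24
after OR R6, 12: R6=24|12=28
after LOAD R6, [R3]: R6=M[216]=9
after SUB R6, 13: R6=9-13=-4
after ADD R3, 4: R3=216+4=220
after ADD R1, 1: R1=7+1=8
CMP R1, 9  (cmp 8,9)
JLT body: taken
after ADD R6, 8: R6=(-4)+8=4
after OR R6, 12: R6=4|12=12
after LOAD R6, [R3]: R6=M[220]=9
after SUB R6, 13: R6=9-13=-4
after ADD R3, 4: R3=220+4=224
after ADD R1, 1: R1=8+1=9
CMP R1, 9  (cmp 9,9)
JLT body: not taken
STORE R6, [212] → M[212]=-4
halt.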